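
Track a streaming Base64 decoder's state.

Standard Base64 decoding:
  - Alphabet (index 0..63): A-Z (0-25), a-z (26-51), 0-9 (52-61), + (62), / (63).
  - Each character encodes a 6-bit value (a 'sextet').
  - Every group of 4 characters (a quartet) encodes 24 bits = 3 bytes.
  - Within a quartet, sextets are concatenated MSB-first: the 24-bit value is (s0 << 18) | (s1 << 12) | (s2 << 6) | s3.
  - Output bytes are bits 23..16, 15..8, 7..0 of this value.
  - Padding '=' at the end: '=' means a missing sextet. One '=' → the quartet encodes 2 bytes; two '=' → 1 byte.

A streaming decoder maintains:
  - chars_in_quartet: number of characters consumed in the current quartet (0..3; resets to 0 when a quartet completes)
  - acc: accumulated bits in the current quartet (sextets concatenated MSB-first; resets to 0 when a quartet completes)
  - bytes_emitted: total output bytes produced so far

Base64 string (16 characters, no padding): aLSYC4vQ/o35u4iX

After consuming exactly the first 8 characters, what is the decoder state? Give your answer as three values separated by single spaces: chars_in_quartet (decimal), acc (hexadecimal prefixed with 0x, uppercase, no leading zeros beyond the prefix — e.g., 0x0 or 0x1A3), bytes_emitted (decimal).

Answer: 0 0x0 6

Derivation:
After char 0 ('a'=26): chars_in_quartet=1 acc=0x1A bytes_emitted=0
After char 1 ('L'=11): chars_in_quartet=2 acc=0x68B bytes_emitted=0
After char 2 ('S'=18): chars_in_quartet=3 acc=0x1A2D2 bytes_emitted=0
After char 3 ('Y'=24): chars_in_quartet=4 acc=0x68B498 -> emit 68 B4 98, reset; bytes_emitted=3
After char 4 ('C'=2): chars_in_quartet=1 acc=0x2 bytes_emitted=3
After char 5 ('4'=56): chars_in_quartet=2 acc=0xB8 bytes_emitted=3
After char 6 ('v'=47): chars_in_quartet=3 acc=0x2E2F bytes_emitted=3
After char 7 ('Q'=16): chars_in_quartet=4 acc=0xB8BD0 -> emit 0B 8B D0, reset; bytes_emitted=6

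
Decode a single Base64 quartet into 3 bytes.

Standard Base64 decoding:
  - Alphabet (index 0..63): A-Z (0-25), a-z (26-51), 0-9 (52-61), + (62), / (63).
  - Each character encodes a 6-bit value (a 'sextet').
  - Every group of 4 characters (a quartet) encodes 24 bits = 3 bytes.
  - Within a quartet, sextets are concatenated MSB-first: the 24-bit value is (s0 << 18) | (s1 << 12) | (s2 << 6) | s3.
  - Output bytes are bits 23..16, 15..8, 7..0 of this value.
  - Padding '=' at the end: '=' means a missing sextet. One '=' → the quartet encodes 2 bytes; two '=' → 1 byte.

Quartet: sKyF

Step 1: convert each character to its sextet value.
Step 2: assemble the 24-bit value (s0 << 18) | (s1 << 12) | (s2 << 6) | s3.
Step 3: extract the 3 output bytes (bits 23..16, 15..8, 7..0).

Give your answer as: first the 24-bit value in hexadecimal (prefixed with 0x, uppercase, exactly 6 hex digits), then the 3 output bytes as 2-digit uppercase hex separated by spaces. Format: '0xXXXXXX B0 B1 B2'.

Answer: 0xB0AC85 B0 AC 85

Derivation:
Sextets: s=44, K=10, y=50, F=5
24-bit: (44<<18) | (10<<12) | (50<<6) | 5
      = 0xB00000 | 0x00A000 | 0x000C80 | 0x000005
      = 0xB0AC85
Bytes: (v>>16)&0xFF=B0, (v>>8)&0xFF=AC, v&0xFF=85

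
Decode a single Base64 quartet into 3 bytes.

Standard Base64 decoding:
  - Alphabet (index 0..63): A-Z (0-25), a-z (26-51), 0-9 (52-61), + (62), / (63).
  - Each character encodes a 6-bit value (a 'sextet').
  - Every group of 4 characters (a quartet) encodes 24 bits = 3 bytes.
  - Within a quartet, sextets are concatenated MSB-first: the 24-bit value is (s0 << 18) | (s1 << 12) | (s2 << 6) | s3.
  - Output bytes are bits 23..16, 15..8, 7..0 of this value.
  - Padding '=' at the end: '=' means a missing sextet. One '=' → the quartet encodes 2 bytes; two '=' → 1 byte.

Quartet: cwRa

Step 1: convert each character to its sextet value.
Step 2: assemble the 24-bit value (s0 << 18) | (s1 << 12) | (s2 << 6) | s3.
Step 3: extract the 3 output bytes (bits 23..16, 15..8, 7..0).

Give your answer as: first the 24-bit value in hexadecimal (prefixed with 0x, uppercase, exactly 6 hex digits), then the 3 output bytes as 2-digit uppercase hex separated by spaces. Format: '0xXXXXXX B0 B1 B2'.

Sextets: c=28, w=48, R=17, a=26
24-bit: (28<<18) | (48<<12) | (17<<6) | 26
      = 0x700000 | 0x030000 | 0x000440 | 0x00001A
      = 0x73045A
Bytes: (v>>16)&0xFF=73, (v>>8)&0xFF=04, v&0xFF=5A

Answer: 0x73045A 73 04 5A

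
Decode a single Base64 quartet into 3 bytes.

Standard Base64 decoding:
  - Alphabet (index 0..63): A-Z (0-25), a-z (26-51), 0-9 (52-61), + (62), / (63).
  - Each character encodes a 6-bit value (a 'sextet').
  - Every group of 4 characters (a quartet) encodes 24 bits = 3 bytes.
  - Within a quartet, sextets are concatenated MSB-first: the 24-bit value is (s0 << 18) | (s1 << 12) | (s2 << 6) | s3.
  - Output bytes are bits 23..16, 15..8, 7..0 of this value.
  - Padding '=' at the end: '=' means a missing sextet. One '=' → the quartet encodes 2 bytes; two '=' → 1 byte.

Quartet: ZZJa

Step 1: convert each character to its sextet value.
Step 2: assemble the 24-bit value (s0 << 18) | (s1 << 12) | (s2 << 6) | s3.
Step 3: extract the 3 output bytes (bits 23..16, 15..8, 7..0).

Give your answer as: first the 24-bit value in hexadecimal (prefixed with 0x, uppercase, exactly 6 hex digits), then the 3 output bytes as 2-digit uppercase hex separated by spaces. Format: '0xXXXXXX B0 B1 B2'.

Answer: 0x65925A 65 92 5A

Derivation:
Sextets: Z=25, Z=25, J=9, a=26
24-bit: (25<<18) | (25<<12) | (9<<6) | 26
      = 0x640000 | 0x019000 | 0x000240 | 0x00001A
      = 0x65925A
Bytes: (v>>16)&0xFF=65, (v>>8)&0xFF=92, v&0xFF=5A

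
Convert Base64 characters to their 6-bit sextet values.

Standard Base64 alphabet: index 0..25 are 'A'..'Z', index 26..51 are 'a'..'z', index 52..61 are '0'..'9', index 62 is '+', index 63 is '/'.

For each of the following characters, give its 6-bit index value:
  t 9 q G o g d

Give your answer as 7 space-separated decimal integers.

Answer: 45 61 42 6 40 32 29

Derivation:
't': a..z range, 26 + ord('t') − ord('a') = 45
'9': 0..9 range, 52 + ord('9') − ord('0') = 61
'q': a..z range, 26 + ord('q') − ord('a') = 42
'G': A..Z range, ord('G') − ord('A') = 6
'o': a..z range, 26 + ord('o') − ord('a') = 40
'g': a..z range, 26 + ord('g') − ord('a') = 32
'd': a..z range, 26 + ord('d') − ord('a') = 29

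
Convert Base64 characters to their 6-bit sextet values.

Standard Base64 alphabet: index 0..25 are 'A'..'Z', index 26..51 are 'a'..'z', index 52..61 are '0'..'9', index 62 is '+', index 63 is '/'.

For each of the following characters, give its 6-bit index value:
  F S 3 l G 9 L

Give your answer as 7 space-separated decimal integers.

Answer: 5 18 55 37 6 61 11

Derivation:
'F': A..Z range, ord('F') − ord('A') = 5
'S': A..Z range, ord('S') − ord('A') = 18
'3': 0..9 range, 52 + ord('3') − ord('0') = 55
'l': a..z range, 26 + ord('l') − ord('a') = 37
'G': A..Z range, ord('G') − ord('A') = 6
'9': 0..9 range, 52 + ord('9') − ord('0') = 61
'L': A..Z range, ord('L') − ord('A') = 11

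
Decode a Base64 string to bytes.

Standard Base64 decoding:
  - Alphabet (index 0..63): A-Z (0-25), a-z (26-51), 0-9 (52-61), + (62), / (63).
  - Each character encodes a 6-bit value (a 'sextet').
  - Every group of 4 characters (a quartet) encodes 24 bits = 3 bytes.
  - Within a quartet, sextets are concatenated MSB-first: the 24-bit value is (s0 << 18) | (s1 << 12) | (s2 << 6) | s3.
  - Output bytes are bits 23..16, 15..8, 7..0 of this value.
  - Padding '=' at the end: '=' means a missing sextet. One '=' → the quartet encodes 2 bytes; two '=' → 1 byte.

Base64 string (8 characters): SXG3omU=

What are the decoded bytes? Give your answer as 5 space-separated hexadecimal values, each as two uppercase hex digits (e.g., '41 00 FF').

After char 0 ('S'=18): chars_in_quartet=1 acc=0x12 bytes_emitted=0
After char 1 ('X'=23): chars_in_quartet=2 acc=0x497 bytes_emitted=0
After char 2 ('G'=6): chars_in_quartet=3 acc=0x125C6 bytes_emitted=0
After char 3 ('3'=55): chars_in_quartet=4 acc=0x4971B7 -> emit 49 71 B7, reset; bytes_emitted=3
After char 4 ('o'=40): chars_in_quartet=1 acc=0x28 bytes_emitted=3
After char 5 ('m'=38): chars_in_quartet=2 acc=0xA26 bytes_emitted=3
After char 6 ('U'=20): chars_in_quartet=3 acc=0x28994 bytes_emitted=3
Padding '=': partial quartet acc=0x28994 -> emit A2 65; bytes_emitted=5

Answer: 49 71 B7 A2 65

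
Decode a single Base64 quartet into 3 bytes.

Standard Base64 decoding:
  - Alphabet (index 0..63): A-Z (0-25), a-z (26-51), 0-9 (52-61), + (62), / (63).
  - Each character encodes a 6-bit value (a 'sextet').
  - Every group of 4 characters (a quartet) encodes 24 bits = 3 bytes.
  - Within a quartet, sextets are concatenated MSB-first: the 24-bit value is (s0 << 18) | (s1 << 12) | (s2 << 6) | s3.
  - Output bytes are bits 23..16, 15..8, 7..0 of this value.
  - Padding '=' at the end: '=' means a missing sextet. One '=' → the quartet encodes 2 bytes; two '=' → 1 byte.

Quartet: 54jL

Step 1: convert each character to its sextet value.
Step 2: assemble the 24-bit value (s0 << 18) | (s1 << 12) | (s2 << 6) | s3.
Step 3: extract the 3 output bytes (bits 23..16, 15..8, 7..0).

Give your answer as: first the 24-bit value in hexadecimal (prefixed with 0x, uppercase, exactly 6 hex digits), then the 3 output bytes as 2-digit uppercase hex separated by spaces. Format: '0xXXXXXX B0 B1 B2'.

Answer: 0xE788CB E7 88 CB

Derivation:
Sextets: 5=57, 4=56, j=35, L=11
24-bit: (57<<18) | (56<<12) | (35<<6) | 11
      = 0xE40000 | 0x038000 | 0x0008C0 | 0x00000B
      = 0xE788CB
Bytes: (v>>16)&0xFF=E7, (v>>8)&0xFF=88, v&0xFF=CB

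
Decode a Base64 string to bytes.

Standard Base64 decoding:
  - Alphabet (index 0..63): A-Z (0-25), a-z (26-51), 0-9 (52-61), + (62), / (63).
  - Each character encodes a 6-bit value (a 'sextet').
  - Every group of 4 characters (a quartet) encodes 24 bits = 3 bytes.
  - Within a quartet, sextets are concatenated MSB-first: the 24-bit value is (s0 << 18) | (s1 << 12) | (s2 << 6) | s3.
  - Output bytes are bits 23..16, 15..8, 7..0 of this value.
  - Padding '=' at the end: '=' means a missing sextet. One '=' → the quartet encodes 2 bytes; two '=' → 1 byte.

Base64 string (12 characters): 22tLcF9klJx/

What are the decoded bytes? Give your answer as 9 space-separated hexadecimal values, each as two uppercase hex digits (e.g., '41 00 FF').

After char 0 ('2'=54): chars_in_quartet=1 acc=0x36 bytes_emitted=0
After char 1 ('2'=54): chars_in_quartet=2 acc=0xDB6 bytes_emitted=0
After char 2 ('t'=45): chars_in_quartet=3 acc=0x36DAD bytes_emitted=0
After char 3 ('L'=11): chars_in_quartet=4 acc=0xDB6B4B -> emit DB 6B 4B, reset; bytes_emitted=3
After char 4 ('c'=28): chars_in_quartet=1 acc=0x1C bytes_emitted=3
After char 5 ('F'=5): chars_in_quartet=2 acc=0x705 bytes_emitted=3
After char 6 ('9'=61): chars_in_quartet=3 acc=0x1C17D bytes_emitted=3
After char 7 ('k'=36): chars_in_quartet=4 acc=0x705F64 -> emit 70 5F 64, reset; bytes_emitted=6
After char 8 ('l'=37): chars_in_quartet=1 acc=0x25 bytes_emitted=6
After char 9 ('J'=9): chars_in_quartet=2 acc=0x949 bytes_emitted=6
After char 10 ('x'=49): chars_in_quartet=3 acc=0x25271 bytes_emitted=6
After char 11 ('/'=63): chars_in_quartet=4 acc=0x949C7F -> emit 94 9C 7F, reset; bytes_emitted=9

Answer: DB 6B 4B 70 5F 64 94 9C 7F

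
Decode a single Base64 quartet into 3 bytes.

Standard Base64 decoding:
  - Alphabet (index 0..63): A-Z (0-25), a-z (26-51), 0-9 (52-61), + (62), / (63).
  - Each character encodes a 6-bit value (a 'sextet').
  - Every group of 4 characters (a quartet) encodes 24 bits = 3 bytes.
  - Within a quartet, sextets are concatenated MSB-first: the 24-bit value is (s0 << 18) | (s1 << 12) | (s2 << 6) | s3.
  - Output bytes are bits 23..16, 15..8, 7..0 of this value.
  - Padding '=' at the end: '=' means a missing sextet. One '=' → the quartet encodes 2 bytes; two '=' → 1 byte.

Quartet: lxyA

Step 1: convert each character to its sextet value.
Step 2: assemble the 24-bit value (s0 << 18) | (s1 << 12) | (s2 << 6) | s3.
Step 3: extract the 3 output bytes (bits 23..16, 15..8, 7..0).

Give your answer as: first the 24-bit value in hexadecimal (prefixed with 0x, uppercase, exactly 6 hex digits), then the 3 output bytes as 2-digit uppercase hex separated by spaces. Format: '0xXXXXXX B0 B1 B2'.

Answer: 0x971C80 97 1C 80

Derivation:
Sextets: l=37, x=49, y=50, A=0
24-bit: (37<<18) | (49<<12) | (50<<6) | 0
      = 0x940000 | 0x031000 | 0x000C80 | 0x000000
      = 0x971C80
Bytes: (v>>16)&0xFF=97, (v>>8)&0xFF=1C, v&0xFF=80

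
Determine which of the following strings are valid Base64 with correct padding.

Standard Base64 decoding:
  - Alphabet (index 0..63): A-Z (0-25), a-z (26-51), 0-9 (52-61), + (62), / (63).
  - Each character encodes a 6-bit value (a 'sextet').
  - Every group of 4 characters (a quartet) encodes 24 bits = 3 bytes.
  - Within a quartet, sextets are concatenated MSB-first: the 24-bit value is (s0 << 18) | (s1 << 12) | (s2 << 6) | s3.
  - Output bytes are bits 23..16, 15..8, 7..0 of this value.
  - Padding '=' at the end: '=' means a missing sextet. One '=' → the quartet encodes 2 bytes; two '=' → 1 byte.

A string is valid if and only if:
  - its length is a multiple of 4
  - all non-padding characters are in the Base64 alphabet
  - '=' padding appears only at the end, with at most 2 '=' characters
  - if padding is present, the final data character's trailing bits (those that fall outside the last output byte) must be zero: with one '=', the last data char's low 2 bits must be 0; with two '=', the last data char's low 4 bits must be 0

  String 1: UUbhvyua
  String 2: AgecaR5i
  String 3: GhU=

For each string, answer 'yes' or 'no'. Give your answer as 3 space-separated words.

Answer: yes yes yes

Derivation:
String 1: 'UUbhvyua' → valid
String 2: 'AgecaR5i' → valid
String 3: 'GhU=' → valid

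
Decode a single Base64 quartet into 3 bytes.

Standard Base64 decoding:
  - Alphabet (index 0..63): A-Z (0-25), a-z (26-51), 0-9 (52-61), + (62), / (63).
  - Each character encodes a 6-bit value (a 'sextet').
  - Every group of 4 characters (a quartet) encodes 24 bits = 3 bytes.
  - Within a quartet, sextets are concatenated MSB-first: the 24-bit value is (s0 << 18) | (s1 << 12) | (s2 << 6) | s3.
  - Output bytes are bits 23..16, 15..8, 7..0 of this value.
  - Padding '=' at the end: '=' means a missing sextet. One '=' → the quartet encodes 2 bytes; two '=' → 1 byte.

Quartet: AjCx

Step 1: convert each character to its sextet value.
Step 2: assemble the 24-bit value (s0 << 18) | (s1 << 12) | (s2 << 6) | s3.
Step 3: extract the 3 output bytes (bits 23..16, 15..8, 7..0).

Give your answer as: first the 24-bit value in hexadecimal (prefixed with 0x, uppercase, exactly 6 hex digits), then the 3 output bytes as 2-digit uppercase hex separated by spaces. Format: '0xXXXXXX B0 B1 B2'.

Answer: 0x0230B1 02 30 B1

Derivation:
Sextets: A=0, j=35, C=2, x=49
24-bit: (0<<18) | (35<<12) | (2<<6) | 49
      = 0x000000 | 0x023000 | 0x000080 | 0x000031
      = 0x0230B1
Bytes: (v>>16)&0xFF=02, (v>>8)&0xFF=30, v&0xFF=B1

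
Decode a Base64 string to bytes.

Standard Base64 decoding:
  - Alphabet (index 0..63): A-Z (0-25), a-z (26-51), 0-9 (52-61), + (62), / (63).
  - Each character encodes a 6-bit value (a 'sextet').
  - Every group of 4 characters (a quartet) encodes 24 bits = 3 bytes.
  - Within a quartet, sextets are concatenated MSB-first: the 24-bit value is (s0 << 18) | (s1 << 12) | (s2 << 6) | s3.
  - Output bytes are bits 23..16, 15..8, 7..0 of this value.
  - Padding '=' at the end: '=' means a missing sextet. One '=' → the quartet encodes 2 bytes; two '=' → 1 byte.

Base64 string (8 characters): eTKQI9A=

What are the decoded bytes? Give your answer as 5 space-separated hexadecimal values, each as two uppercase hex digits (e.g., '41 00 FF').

Answer: 79 32 90 23 D0

Derivation:
After char 0 ('e'=30): chars_in_quartet=1 acc=0x1E bytes_emitted=0
After char 1 ('T'=19): chars_in_quartet=2 acc=0x793 bytes_emitted=0
After char 2 ('K'=10): chars_in_quartet=3 acc=0x1E4CA bytes_emitted=0
After char 3 ('Q'=16): chars_in_quartet=4 acc=0x793290 -> emit 79 32 90, reset; bytes_emitted=3
After char 4 ('I'=8): chars_in_quartet=1 acc=0x8 bytes_emitted=3
After char 5 ('9'=61): chars_in_quartet=2 acc=0x23D bytes_emitted=3
After char 6 ('A'=0): chars_in_quartet=3 acc=0x8F40 bytes_emitted=3
Padding '=': partial quartet acc=0x8F40 -> emit 23 D0; bytes_emitted=5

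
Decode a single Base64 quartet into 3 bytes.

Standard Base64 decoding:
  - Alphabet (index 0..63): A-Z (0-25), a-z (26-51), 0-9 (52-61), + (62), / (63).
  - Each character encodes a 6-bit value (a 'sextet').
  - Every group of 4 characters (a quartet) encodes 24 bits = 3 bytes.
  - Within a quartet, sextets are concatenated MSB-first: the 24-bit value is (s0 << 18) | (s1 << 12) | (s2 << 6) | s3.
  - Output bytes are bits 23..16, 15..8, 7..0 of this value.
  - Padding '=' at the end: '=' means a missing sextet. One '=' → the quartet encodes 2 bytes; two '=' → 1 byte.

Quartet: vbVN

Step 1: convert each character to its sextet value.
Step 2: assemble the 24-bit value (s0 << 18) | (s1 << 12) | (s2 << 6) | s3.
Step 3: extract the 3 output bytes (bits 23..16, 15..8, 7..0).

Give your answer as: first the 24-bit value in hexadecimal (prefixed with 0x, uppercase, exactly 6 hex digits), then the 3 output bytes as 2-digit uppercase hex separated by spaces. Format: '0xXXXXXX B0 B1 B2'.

Sextets: v=47, b=27, V=21, N=13
24-bit: (47<<18) | (27<<12) | (21<<6) | 13
      = 0xBC0000 | 0x01B000 | 0x000540 | 0x00000D
      = 0xBDB54D
Bytes: (v>>16)&0xFF=BD, (v>>8)&0xFF=B5, v&0xFF=4D

Answer: 0xBDB54D BD B5 4D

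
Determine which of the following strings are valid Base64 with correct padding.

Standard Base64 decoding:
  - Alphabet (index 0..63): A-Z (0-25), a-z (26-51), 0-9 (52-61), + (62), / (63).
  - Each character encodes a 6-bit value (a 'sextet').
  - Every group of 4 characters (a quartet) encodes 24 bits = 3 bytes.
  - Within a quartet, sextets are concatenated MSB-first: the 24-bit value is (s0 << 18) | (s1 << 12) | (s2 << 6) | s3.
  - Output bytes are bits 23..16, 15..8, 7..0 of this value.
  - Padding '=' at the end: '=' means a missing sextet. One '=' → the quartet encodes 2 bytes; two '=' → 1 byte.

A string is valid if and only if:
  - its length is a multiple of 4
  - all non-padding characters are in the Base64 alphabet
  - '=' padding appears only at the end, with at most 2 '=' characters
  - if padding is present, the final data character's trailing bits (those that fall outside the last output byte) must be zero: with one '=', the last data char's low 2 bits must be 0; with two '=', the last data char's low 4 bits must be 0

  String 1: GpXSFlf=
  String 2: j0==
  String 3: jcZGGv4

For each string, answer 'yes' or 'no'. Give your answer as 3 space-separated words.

Answer: no no no

Derivation:
String 1: 'GpXSFlf=' → invalid (bad trailing bits)
String 2: 'j0==' → invalid (bad trailing bits)
String 3: 'jcZGGv4' → invalid (len=7 not mult of 4)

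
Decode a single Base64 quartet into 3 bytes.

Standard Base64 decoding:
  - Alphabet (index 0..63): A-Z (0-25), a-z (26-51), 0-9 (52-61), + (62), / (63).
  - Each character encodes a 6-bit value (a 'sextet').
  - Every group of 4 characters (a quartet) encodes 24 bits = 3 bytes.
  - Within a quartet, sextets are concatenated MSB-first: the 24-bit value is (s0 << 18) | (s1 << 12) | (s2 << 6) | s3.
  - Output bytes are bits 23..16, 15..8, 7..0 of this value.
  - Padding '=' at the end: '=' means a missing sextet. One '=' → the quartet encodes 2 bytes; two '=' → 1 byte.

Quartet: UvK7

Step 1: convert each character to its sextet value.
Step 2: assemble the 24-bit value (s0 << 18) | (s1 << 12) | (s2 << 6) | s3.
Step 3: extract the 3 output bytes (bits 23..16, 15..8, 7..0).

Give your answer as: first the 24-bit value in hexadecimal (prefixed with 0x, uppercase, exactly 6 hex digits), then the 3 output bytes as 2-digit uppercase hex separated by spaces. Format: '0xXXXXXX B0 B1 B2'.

Sextets: U=20, v=47, K=10, 7=59
24-bit: (20<<18) | (47<<12) | (10<<6) | 59
      = 0x500000 | 0x02F000 | 0x000280 | 0x00003B
      = 0x52F2BB
Bytes: (v>>16)&0xFF=52, (v>>8)&0xFF=F2, v&0xFF=BB

Answer: 0x52F2BB 52 F2 BB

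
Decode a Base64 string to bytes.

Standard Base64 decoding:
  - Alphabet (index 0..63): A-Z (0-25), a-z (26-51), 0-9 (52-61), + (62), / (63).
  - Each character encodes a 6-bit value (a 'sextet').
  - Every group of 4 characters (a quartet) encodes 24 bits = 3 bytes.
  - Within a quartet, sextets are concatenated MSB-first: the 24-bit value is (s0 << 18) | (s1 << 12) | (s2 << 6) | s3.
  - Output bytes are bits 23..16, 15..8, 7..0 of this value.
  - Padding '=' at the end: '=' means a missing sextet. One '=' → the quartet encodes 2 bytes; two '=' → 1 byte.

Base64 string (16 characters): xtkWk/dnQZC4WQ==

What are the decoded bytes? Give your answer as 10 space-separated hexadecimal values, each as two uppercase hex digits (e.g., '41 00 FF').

After char 0 ('x'=49): chars_in_quartet=1 acc=0x31 bytes_emitted=0
After char 1 ('t'=45): chars_in_quartet=2 acc=0xC6D bytes_emitted=0
After char 2 ('k'=36): chars_in_quartet=3 acc=0x31B64 bytes_emitted=0
After char 3 ('W'=22): chars_in_quartet=4 acc=0xC6D916 -> emit C6 D9 16, reset; bytes_emitted=3
After char 4 ('k'=36): chars_in_quartet=1 acc=0x24 bytes_emitted=3
After char 5 ('/'=63): chars_in_quartet=2 acc=0x93F bytes_emitted=3
After char 6 ('d'=29): chars_in_quartet=3 acc=0x24FDD bytes_emitted=3
After char 7 ('n'=39): chars_in_quartet=4 acc=0x93F767 -> emit 93 F7 67, reset; bytes_emitted=6
After char 8 ('Q'=16): chars_in_quartet=1 acc=0x10 bytes_emitted=6
After char 9 ('Z'=25): chars_in_quartet=2 acc=0x419 bytes_emitted=6
After char 10 ('C'=2): chars_in_quartet=3 acc=0x10642 bytes_emitted=6
After char 11 ('4'=56): chars_in_quartet=4 acc=0x4190B8 -> emit 41 90 B8, reset; bytes_emitted=9
After char 12 ('W'=22): chars_in_quartet=1 acc=0x16 bytes_emitted=9
After char 13 ('Q'=16): chars_in_quartet=2 acc=0x590 bytes_emitted=9
Padding '==': partial quartet acc=0x590 -> emit 59; bytes_emitted=10

Answer: C6 D9 16 93 F7 67 41 90 B8 59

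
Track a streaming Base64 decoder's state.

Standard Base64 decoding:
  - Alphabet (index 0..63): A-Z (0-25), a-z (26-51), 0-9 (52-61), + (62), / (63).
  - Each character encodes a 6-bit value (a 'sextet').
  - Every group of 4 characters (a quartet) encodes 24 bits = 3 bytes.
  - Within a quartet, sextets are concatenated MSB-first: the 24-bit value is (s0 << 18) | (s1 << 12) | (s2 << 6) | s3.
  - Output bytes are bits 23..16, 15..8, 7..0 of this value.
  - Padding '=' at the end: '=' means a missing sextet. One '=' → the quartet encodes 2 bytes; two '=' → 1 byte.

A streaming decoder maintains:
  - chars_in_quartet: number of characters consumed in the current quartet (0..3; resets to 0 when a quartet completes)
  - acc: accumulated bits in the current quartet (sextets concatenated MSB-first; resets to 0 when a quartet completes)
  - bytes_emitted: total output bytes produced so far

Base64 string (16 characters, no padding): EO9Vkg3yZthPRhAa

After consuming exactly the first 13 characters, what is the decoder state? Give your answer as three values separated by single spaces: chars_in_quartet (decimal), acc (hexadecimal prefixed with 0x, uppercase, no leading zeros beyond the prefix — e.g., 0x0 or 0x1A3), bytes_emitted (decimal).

After char 0 ('E'=4): chars_in_quartet=1 acc=0x4 bytes_emitted=0
After char 1 ('O'=14): chars_in_quartet=2 acc=0x10E bytes_emitted=0
After char 2 ('9'=61): chars_in_quartet=3 acc=0x43BD bytes_emitted=0
After char 3 ('V'=21): chars_in_quartet=4 acc=0x10EF55 -> emit 10 EF 55, reset; bytes_emitted=3
After char 4 ('k'=36): chars_in_quartet=1 acc=0x24 bytes_emitted=3
After char 5 ('g'=32): chars_in_quartet=2 acc=0x920 bytes_emitted=3
After char 6 ('3'=55): chars_in_quartet=3 acc=0x24837 bytes_emitted=3
After char 7 ('y'=50): chars_in_quartet=4 acc=0x920DF2 -> emit 92 0D F2, reset; bytes_emitted=6
After char 8 ('Z'=25): chars_in_quartet=1 acc=0x19 bytes_emitted=6
After char 9 ('t'=45): chars_in_quartet=2 acc=0x66D bytes_emitted=6
After char 10 ('h'=33): chars_in_quartet=3 acc=0x19B61 bytes_emitted=6
After char 11 ('P'=15): chars_in_quartet=4 acc=0x66D84F -> emit 66 D8 4F, reset; bytes_emitted=9
After char 12 ('R'=17): chars_in_quartet=1 acc=0x11 bytes_emitted=9

Answer: 1 0x11 9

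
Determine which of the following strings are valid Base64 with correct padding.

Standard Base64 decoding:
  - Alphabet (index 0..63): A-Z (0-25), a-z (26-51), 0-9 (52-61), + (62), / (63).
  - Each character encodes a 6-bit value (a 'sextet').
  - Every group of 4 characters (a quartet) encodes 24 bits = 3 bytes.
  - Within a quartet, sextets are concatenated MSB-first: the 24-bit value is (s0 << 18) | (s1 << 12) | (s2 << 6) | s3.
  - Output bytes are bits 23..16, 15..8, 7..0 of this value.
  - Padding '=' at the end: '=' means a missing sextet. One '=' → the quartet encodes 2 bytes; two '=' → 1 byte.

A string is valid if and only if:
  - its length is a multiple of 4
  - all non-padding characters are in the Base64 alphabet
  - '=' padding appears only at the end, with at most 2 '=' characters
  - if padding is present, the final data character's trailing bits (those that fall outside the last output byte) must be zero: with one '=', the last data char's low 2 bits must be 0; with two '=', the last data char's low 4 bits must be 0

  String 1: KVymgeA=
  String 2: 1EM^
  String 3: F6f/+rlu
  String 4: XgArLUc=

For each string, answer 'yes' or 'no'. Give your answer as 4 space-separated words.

String 1: 'KVymgeA=' → valid
String 2: '1EM^' → invalid (bad char(s): ['^'])
String 3: 'F6f/+rlu' → valid
String 4: 'XgArLUc=' → valid

Answer: yes no yes yes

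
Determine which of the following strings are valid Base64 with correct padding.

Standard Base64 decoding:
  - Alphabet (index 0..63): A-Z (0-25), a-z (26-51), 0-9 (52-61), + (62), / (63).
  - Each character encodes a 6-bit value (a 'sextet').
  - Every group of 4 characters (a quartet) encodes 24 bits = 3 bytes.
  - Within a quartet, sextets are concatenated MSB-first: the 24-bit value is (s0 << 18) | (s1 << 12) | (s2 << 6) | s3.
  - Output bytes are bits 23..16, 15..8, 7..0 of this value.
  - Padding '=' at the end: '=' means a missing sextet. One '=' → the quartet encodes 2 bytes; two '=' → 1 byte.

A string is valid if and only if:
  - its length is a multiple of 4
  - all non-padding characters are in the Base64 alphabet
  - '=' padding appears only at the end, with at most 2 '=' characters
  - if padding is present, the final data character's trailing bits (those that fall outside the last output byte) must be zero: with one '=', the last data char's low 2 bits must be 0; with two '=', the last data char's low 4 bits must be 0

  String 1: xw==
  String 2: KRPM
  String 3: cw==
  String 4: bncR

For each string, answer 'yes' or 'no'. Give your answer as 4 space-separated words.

String 1: 'xw==' → valid
String 2: 'KRPM' → valid
String 3: 'cw==' → valid
String 4: 'bncR' → valid

Answer: yes yes yes yes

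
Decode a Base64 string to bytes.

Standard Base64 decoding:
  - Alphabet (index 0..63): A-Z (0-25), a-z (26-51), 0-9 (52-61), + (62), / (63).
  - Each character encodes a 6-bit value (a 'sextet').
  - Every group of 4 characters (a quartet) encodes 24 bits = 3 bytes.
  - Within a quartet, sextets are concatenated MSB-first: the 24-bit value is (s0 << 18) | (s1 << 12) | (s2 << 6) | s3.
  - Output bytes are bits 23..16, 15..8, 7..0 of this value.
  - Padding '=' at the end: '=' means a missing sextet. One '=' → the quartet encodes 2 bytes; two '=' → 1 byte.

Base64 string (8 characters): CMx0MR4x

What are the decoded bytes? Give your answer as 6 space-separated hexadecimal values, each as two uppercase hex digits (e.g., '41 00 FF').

After char 0 ('C'=2): chars_in_quartet=1 acc=0x2 bytes_emitted=0
After char 1 ('M'=12): chars_in_quartet=2 acc=0x8C bytes_emitted=0
After char 2 ('x'=49): chars_in_quartet=3 acc=0x2331 bytes_emitted=0
After char 3 ('0'=52): chars_in_quartet=4 acc=0x8CC74 -> emit 08 CC 74, reset; bytes_emitted=3
After char 4 ('M'=12): chars_in_quartet=1 acc=0xC bytes_emitted=3
After char 5 ('R'=17): chars_in_quartet=2 acc=0x311 bytes_emitted=3
After char 6 ('4'=56): chars_in_quartet=3 acc=0xC478 bytes_emitted=3
After char 7 ('x'=49): chars_in_quartet=4 acc=0x311E31 -> emit 31 1E 31, reset; bytes_emitted=6

Answer: 08 CC 74 31 1E 31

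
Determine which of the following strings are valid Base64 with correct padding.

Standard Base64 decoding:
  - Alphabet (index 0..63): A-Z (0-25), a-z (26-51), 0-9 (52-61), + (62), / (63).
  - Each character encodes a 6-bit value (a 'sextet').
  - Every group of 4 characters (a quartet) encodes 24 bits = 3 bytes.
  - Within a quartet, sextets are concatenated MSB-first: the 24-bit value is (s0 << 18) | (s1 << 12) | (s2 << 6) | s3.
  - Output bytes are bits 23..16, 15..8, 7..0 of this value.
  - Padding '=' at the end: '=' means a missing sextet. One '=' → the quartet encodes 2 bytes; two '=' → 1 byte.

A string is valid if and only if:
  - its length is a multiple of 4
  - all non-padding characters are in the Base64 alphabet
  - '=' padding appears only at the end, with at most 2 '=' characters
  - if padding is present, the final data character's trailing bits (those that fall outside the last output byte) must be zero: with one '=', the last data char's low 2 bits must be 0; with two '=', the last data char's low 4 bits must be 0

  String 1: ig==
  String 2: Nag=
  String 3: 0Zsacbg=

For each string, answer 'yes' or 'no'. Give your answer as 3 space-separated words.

Answer: yes yes yes

Derivation:
String 1: 'ig==' → valid
String 2: 'Nag=' → valid
String 3: '0Zsacbg=' → valid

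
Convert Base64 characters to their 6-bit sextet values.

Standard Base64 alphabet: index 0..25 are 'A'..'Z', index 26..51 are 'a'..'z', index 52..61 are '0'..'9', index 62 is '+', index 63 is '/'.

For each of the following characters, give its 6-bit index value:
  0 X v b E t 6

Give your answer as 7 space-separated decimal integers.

Answer: 52 23 47 27 4 45 58

Derivation:
'0': 0..9 range, 52 + ord('0') − ord('0') = 52
'X': A..Z range, ord('X') − ord('A') = 23
'v': a..z range, 26 + ord('v') − ord('a') = 47
'b': a..z range, 26 + ord('b') − ord('a') = 27
'E': A..Z range, ord('E') − ord('A') = 4
't': a..z range, 26 + ord('t') − ord('a') = 45
'6': 0..9 range, 52 + ord('6') − ord('0') = 58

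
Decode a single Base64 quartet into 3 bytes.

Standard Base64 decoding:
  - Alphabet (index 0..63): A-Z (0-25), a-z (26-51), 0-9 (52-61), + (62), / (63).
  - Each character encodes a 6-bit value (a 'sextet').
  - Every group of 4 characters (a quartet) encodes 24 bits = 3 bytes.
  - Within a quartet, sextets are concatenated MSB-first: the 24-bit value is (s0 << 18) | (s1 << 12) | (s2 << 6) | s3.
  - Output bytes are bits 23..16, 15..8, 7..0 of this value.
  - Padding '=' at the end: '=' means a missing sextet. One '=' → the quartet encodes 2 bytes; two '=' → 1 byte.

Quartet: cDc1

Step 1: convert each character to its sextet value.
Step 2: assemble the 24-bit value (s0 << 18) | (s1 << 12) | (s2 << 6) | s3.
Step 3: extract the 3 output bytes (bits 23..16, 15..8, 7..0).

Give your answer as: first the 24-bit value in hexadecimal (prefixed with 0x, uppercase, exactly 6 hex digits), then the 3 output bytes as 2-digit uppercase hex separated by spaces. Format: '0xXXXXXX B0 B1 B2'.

Answer: 0x703735 70 37 35

Derivation:
Sextets: c=28, D=3, c=28, 1=53
24-bit: (28<<18) | (3<<12) | (28<<6) | 53
      = 0x700000 | 0x003000 | 0x000700 | 0x000035
      = 0x703735
Bytes: (v>>16)&0xFF=70, (v>>8)&0xFF=37, v&0xFF=35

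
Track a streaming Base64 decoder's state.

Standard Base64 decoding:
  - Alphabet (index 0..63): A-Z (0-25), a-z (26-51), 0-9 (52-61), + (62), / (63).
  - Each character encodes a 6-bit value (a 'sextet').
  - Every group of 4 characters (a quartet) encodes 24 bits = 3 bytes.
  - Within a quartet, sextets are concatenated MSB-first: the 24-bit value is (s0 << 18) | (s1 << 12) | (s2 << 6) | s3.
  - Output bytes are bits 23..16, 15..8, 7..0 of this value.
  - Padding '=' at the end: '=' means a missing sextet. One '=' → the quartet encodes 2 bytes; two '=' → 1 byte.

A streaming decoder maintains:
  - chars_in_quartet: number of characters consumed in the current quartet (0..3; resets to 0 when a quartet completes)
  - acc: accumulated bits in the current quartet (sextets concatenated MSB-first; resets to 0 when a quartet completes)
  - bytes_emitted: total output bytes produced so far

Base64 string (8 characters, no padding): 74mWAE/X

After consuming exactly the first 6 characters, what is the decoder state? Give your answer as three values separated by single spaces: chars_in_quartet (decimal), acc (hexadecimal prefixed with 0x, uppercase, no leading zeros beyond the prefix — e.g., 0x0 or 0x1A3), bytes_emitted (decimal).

Answer: 2 0x4 3

Derivation:
After char 0 ('7'=59): chars_in_quartet=1 acc=0x3B bytes_emitted=0
After char 1 ('4'=56): chars_in_quartet=2 acc=0xEF8 bytes_emitted=0
After char 2 ('m'=38): chars_in_quartet=3 acc=0x3BE26 bytes_emitted=0
After char 3 ('W'=22): chars_in_quartet=4 acc=0xEF8996 -> emit EF 89 96, reset; bytes_emitted=3
After char 4 ('A'=0): chars_in_quartet=1 acc=0x0 bytes_emitted=3
After char 5 ('E'=4): chars_in_quartet=2 acc=0x4 bytes_emitted=3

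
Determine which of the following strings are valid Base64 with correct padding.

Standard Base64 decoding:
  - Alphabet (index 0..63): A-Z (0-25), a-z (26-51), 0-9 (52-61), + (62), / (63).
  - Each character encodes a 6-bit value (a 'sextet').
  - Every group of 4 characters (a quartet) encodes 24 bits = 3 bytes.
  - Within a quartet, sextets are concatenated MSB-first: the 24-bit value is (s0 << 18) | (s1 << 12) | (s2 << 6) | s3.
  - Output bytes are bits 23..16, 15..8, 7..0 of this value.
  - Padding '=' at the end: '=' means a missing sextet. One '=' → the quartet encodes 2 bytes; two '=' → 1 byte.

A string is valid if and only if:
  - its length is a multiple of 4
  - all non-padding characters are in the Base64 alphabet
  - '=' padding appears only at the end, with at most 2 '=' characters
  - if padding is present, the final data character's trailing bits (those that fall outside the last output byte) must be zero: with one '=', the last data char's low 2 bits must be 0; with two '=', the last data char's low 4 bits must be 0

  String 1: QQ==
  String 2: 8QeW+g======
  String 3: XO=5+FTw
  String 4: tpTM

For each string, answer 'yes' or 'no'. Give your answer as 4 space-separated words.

Answer: yes no no yes

Derivation:
String 1: 'QQ==' → valid
String 2: '8QeW+g======' → invalid (6 pad chars (max 2))
String 3: 'XO=5+FTw' → invalid (bad char(s): ['=']; '=' in middle)
String 4: 'tpTM' → valid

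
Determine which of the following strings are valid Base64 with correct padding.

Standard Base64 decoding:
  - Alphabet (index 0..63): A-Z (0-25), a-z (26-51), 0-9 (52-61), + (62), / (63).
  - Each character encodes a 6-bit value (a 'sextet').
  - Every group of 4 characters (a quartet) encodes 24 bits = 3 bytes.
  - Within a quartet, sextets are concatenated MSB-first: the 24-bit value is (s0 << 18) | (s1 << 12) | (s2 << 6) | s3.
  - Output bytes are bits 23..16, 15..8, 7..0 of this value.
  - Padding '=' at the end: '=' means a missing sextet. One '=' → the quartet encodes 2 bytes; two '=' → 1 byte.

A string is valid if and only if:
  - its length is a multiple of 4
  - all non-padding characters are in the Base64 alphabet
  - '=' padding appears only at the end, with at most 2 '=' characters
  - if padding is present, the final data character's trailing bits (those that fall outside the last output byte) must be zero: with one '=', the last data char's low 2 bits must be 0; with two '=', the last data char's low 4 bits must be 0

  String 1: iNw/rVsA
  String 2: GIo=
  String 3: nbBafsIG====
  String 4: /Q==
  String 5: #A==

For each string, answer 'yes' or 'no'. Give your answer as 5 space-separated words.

Answer: yes yes no yes no

Derivation:
String 1: 'iNw/rVsA' → valid
String 2: 'GIo=' → valid
String 3: 'nbBafsIG====' → invalid (4 pad chars (max 2))
String 4: '/Q==' → valid
String 5: '#A==' → invalid (bad char(s): ['#'])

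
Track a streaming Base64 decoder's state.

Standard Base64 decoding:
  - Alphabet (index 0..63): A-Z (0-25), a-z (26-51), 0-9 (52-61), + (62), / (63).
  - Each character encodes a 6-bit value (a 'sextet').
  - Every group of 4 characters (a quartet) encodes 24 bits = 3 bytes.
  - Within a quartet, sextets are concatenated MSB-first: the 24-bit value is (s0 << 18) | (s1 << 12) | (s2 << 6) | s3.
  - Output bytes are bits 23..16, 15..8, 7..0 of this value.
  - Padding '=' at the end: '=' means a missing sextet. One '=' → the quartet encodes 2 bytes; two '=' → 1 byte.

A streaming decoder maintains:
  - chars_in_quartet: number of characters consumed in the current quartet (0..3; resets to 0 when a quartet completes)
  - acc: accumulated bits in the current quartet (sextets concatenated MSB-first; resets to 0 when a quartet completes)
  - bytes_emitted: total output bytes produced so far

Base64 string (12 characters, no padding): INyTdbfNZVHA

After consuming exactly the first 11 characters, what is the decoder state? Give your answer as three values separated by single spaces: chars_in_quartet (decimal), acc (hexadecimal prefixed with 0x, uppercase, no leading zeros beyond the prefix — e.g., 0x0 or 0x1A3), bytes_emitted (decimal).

After char 0 ('I'=8): chars_in_quartet=1 acc=0x8 bytes_emitted=0
After char 1 ('N'=13): chars_in_quartet=2 acc=0x20D bytes_emitted=0
After char 2 ('y'=50): chars_in_quartet=3 acc=0x8372 bytes_emitted=0
After char 3 ('T'=19): chars_in_quartet=4 acc=0x20DC93 -> emit 20 DC 93, reset; bytes_emitted=3
After char 4 ('d'=29): chars_in_quartet=1 acc=0x1D bytes_emitted=3
After char 5 ('b'=27): chars_in_quartet=2 acc=0x75B bytes_emitted=3
After char 6 ('f'=31): chars_in_quartet=3 acc=0x1D6DF bytes_emitted=3
After char 7 ('N'=13): chars_in_quartet=4 acc=0x75B7CD -> emit 75 B7 CD, reset; bytes_emitted=6
After char 8 ('Z'=25): chars_in_quartet=1 acc=0x19 bytes_emitted=6
After char 9 ('V'=21): chars_in_quartet=2 acc=0x655 bytes_emitted=6
After char 10 ('H'=7): chars_in_quartet=3 acc=0x19547 bytes_emitted=6

Answer: 3 0x19547 6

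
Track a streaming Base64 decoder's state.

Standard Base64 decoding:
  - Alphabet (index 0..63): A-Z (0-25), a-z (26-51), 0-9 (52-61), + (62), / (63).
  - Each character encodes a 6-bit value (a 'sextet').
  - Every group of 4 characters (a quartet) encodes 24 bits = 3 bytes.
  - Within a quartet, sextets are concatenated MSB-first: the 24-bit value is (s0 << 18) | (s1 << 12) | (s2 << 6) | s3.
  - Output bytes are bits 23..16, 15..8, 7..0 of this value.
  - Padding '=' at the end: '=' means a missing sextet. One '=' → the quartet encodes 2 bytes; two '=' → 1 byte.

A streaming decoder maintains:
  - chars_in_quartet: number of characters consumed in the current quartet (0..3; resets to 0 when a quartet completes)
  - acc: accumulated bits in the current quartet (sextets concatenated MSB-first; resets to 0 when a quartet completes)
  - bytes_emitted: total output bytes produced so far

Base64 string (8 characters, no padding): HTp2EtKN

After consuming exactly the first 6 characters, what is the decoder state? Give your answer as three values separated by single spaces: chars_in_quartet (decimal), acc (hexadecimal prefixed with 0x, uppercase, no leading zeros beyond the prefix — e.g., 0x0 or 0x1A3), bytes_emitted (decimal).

Answer: 2 0x12D 3

Derivation:
After char 0 ('H'=7): chars_in_quartet=1 acc=0x7 bytes_emitted=0
After char 1 ('T'=19): chars_in_quartet=2 acc=0x1D3 bytes_emitted=0
After char 2 ('p'=41): chars_in_quartet=3 acc=0x74E9 bytes_emitted=0
After char 3 ('2'=54): chars_in_quartet=4 acc=0x1D3A76 -> emit 1D 3A 76, reset; bytes_emitted=3
After char 4 ('E'=4): chars_in_quartet=1 acc=0x4 bytes_emitted=3
After char 5 ('t'=45): chars_in_quartet=2 acc=0x12D bytes_emitted=3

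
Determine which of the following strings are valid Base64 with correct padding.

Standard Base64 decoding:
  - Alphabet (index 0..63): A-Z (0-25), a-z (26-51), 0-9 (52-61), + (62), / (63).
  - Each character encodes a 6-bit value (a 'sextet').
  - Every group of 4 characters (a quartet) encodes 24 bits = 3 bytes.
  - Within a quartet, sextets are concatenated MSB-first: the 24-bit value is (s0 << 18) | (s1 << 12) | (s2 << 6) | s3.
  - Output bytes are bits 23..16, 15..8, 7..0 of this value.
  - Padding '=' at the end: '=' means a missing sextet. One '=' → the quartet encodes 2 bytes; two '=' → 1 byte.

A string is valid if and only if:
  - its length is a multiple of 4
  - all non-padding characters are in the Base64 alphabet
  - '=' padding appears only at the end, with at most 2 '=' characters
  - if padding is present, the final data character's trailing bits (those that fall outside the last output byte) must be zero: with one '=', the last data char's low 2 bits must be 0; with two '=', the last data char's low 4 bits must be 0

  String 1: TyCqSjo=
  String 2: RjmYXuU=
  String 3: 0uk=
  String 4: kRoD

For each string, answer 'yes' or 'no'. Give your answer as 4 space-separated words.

Answer: yes yes yes yes

Derivation:
String 1: 'TyCqSjo=' → valid
String 2: 'RjmYXuU=' → valid
String 3: '0uk=' → valid
String 4: 'kRoD' → valid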